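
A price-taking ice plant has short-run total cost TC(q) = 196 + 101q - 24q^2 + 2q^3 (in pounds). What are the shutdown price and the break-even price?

Shutdown price = £29; break-even price = £59

AVC = 101 - 24q + 2q^2; minimized at q = 6, giving min AVC = £29. That is the shutdown price.
ATC = 196/q + 101 - 24q + 2q^2. Setting dATC/dq = −196/q^2 − 24 + 4q = 0 gives q = 7 (since 4·7^3 − 24·7^2 = 196).
min ATC = 196/7 + 101 − 24·7 + 2·7^2 = £59. That is the break-even price.
Between these two prices the firm operates at a loss; above £59 it earns a profit.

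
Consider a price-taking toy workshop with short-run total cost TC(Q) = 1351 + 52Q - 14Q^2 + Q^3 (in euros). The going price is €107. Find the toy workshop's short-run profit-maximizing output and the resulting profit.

AVC = 52 - 14Q + Q^2; min AVC = €3 at Q = 7. Since P = €107 ≥ min AVC, the firm produces.
MC = 52 - 28Q + 3Q^2. Setting P = MC and taking the root on the rising branch gives Q* = 11.
TR = 107·11 = 1177. TC = 1351 + 209 = 1560. Profit = 1177 − 1560 = -€383.
That loss of €383 beats the €1351 the firm would lose by shutting down; producing recovers €968 of fixed cost.

Profit = -€383 at Q = 11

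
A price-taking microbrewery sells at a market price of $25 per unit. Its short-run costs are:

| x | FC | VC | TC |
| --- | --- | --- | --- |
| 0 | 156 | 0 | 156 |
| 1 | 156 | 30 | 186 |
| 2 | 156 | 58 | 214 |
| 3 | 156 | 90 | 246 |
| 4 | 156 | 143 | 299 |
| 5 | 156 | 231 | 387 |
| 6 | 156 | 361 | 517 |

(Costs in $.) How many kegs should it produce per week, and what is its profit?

x = 0 (shut down); profit = -$156

Tabulate TR − TC: x=0: -156; x=1: -161; x=2: -164; x=3: -171; x=4: -199; x=5: -262; x=6: -367.
Profit is highest at x = 0. Equivalently, the lowest AVC in the table is 58/2 ≈ $29 at x = 2, and P = $25 falls below it — price never covers variable cost, so the firm shuts down and loses only its fixed cost.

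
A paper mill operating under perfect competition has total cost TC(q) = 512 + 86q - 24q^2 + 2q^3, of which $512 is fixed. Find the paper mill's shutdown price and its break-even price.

Shutdown price = $14; break-even price = $86

AVC = 86 - 24q + 2q^2; minimized at q = 6, giving min AVC = $14. That is the shutdown price.
ATC = 512/q + 86 - 24q + 2q^2. Setting dATC/dq = −512/q^2 − 24 + 4q = 0 gives q = 8 (since 4·8^3 − 24·8^2 = 512).
min ATC = 512/8 + 86 − 24·8 + 2·8^2 = $86. That is the break-even price.
Between these two prices the firm operates at a loss; above $86 it earns a profit.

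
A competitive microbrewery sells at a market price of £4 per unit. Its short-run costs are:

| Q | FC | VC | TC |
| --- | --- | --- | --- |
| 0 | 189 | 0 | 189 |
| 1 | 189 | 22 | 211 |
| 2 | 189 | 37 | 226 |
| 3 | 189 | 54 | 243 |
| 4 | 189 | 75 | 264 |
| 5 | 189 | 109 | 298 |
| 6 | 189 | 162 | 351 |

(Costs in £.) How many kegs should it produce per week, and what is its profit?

Q = 0 (shut down); profit = -£189

Compute π = P·Q − TC at each output: Q=0: -189; Q=1: -207; Q=2: -218; Q=3: -231; Q=4: -248; Q=5: -278; Q=6: -327.
Profit is highest at Q = 0. Equivalently, the lowest AVC in the table is 54/3 ≈ £18 at Q = 3, and P = £4 falls below it — price never covers variable cost, so the firm shuts down and loses only its fixed cost.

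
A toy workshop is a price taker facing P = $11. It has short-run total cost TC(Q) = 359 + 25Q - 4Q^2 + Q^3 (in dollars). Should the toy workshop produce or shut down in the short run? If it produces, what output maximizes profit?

Shut down

Variable cost is VC = 25Q - 4Q^2 + Q^3, so AVC = VC/Q = 25 - 4Q + Q^2 and MC = dTC/dQ = 25 - 8Q + 3Q^2.
AVC is minimized where dAVC/dQ = -4 + 2Q = 0, at Q = 2; min AVC = 25 - 4·2 + 2^2 = $21.
P = $11 lies below min AVC = $21; no output level covers variable cost.
Best response: produce nothing and absorb the $359 fixed cost.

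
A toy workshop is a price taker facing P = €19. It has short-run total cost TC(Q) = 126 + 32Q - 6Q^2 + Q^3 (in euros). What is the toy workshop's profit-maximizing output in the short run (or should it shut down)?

Shut down

Strip out fixed cost: VC = 32Q - 6Q^2 + Q^3. Then AVC = 32 - 6Q + Q^2 and MC = 32 - 12Q + 3Q^2.
AVC is minimized where dAVC/dQ = -6 + 2Q = 0, at Q = 3; min AVC = 32 - 6·3 + 3^2 = €23.
P = €19 lies below min AVC = €23; no output level covers variable cost.
Shutting down limits the loss to fixed cost, €126.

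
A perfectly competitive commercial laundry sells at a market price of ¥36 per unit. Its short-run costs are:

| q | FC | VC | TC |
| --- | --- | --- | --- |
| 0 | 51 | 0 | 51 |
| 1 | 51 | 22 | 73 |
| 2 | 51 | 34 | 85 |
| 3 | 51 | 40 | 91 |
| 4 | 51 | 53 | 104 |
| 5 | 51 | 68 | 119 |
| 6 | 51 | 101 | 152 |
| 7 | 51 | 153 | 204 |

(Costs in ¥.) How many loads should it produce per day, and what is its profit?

Compute π = P·q − TC at each output: q=0: -51; q=1: -37; q=2: -13; q=3: 17; q=4: 40; q=5: 61; q=6: 64; q=7: 48.
Profit is maximized at q = 6. AVC there is 101/6 = ¥16.83 ≤ P, so producing beats shutting down (which would give -¥51).

q = 6; profit = ¥64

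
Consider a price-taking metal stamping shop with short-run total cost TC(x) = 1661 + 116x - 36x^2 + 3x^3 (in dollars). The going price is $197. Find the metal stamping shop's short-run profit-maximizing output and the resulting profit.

Profit = -$203 at x = 9

AVC = 116 - 36x + 3x^2 has its minimum $8 at x = 6; price $197 clears that bar, so the firm operates.
MC = 116 - 72x + 9x^2. Setting P = MC and taking the root on the rising branch gives x* = 9.
TR = 197·9 = 1773. TC = 1661 + 315 = 1976. Profit = 1773 − 1976 = -$203.
That loss of $203 beats the $1661 the firm would lose by shutting down; producing recovers $1458 of fixed cost.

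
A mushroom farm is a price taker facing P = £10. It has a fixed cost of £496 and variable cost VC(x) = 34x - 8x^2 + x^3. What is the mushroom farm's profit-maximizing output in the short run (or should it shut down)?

Strip out fixed cost: VC = 34x - 8x^2 + x^3. Then AVC = 34 - 8x + x^2 and MC = 34 - 16x + 3x^2.
The AVC parabola has its vertex at x = 8/2 = 4, where AVC = 34 - 8·4 + 4^2 = £18.
With P < min AVC (£10 < £18), every unit sold adds to the loss.
The firm minimizes its loss by shutting down and losing only its fixed cost of £496.

Shut down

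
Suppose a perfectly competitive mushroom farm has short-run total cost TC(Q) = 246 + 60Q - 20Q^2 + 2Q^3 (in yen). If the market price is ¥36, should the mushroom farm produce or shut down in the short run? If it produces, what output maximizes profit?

From TC, MC = TC'(Q) = 60 - 40Q + 6Q^2 and AVC = VC/Q = 60 - 20Q + 2Q^2.
AVC is minimized where dAVC/dQ = -20 + 4Q = 0, at Q = 5; min AVC = 60 - 20·5 + 2·5^2 = ¥10.
Because ¥36 ≥ ¥10, revenue can cover variable cost; the firm operates.
Set P = MC: 36 = 60 - 40Q + 6Q^2 → 24 - 40Q + 6Q^2 = 0. The roots are Q = 2/3 and Q = 6; the profit-maximizing output is on the rising part of MC, so Q* = 6.
Check: AVC at Q = 6 is ¥12 ≤ P, so revenue covers variable cost.
Profit = P·Q − TC = 36·6 − 318 = -¥102, a loss, but smaller than the ¥246 fixed cost the firm would lose by shutting down.

Produce at Q = 6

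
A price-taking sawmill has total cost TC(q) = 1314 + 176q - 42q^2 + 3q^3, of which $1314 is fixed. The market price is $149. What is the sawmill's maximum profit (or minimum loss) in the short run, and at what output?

Profit = -$342 at q = 9

AVC = 176 - 42q + 3q^2; min AVC = $29 at q = 7. Since P = $149 ≥ min AVC, the firm produces.
With MC = 176 - 84q + 9q^2, P = MC on the upward-sloping part at q* = 9.
TR = 149·9 = 1341. TC = 1314 + 369 = 1683. Profit = 1341 − 1683 = -$342.
Shutting down would mean losing the fixed cost of $1314, so operating at a loss of $342 is better by $972.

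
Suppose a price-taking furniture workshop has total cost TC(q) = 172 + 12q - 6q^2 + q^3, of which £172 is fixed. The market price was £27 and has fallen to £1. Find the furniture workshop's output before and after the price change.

Output falls from 5 to 0 (the firm shuts down)

AVC = 12 - 6q + q^2, minimized at q = 3 where min AVC = £3. MC = 12 - 12q + 3q^2.
At P = £27 ≥ min AVC, set P = MC on the rising branch: q = 5.
At P = £1 < min AVC = £3, price no longer covers variable cost at any output, so the firm shuts down: q = 0.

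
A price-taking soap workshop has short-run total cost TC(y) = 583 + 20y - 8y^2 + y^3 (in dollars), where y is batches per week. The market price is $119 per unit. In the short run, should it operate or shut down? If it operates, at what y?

Strip out fixed cost: VC = 20y - 8y^2 + y^3. Then AVC = 20 - 8y + y^2 and MC = 20 - 16y + 3y^2.
AVC is minimized where dAVC/dy = -8 + 2y = 0, at y = 4; min AVC = 20 - 8·4 + 4^2 = $4.
Since P = $119 ≥ min AVC = $4, price covers variable cost and the firm should produce.
P = MC gives -99 - 16y + 3y^2 = 0, with roots -11/3 and 9. Take the larger (rising MC): y* = 9.
Check: AVC at y = 9 is $29 ≤ P, so revenue covers variable cost.
Profit = P·y − TC = 119·9 − 844 = $227.

Produce at y = 9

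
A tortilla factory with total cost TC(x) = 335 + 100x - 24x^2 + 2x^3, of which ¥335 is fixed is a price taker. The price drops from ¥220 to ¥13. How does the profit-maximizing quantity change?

MC = 100 - 48x + 6x^2; the shutdown threshold is min AVC = ¥28 (at x = 6).
With P = ¥220 above the shutdown price, P = MC gives x = 10.
At P = ¥13 < min AVC = ¥28, price no longer covers variable cost at any output, so the firm shuts down: x = 0.

Output falls from 10 to 0 (the firm shuts down)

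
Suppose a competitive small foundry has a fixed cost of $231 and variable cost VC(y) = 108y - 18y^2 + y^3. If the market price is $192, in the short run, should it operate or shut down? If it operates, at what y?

From TC, MC = TC'(y) = 108 - 36y + 3y^2 and AVC = VC/y = 108 - 18y + y^2.
The AVC parabola has its vertex at y = 18/2 = 9, where AVC = 108 - 18·9 + 9^2 = $27.
Since P = $192 ≥ min AVC = $27, price covers variable cost and the firm should produce.
P = MC gives -84 - 36y + 3y^2 = 0, with roots -2 and 14. Take the larger (rising MC): y* = 14.
Check: AVC at y = 14 is $52 ≤ P, so revenue covers variable cost.
Profit = P·y − TC = 192·14 − 959 = $1729.

Produce at y = 14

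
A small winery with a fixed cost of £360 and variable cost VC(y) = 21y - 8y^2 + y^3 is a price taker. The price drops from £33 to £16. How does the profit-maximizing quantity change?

Output falls from 6 to 5

AVC = 21 - 8y + y^2, minimized at y = 4 where min AVC = £5. MC = 21 - 16y + 3y^2.
With P = £33 above the shutdown price, P = MC gives y = 6.
At P = £16 ≥ min AVC, set P = MC: y = 5. The firm stays open but cuts output.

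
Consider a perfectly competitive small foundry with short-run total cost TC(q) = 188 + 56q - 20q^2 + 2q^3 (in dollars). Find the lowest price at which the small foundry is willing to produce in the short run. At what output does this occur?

$6 per unit, at q = 5

The shutdown price is the minimum of AVC. VC = 56q - 20q^2 + 2q^3, so AVC = 56 - 20q + 2q^2.
dAVC/dq = -20 + 4q = 0 gives q = 5. min AVC = 56 - 20·5 + 2·5^2 = 6.
The firm shuts down for any P below $6.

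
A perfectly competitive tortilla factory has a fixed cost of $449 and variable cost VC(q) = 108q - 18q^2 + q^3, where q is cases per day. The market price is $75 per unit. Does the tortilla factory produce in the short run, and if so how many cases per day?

Produce at q = 11

From TC, MC = TC'(q) = 108 - 36q + 3q^2 and AVC = VC/q = 108 - 18q + q^2.
AVC is minimized where dAVC/dq = -18 + 2q = 0, at q = 9; min AVC = 108 - 18·9 + 9^2 = $27.
Since P = $75 ≥ min AVC = $27, price covers variable cost and the firm should produce.
Set P = MC: 75 = 108 - 36q + 3q^2 → 33 - 36q + 3q^2 = 0. The roots are q = 1 and q = 11; the profit-maximizing output is on the rising part of MC, so q* = 11.
Check: AVC at q = 11 is $31 ≤ P, so revenue covers variable cost.
Profit = P·q − TC = 75·11 − 790 = $35.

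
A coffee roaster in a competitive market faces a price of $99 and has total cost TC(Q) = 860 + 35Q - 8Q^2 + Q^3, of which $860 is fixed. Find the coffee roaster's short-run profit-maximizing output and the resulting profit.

Profit = -$348 at Q = 8

AVC = 35 - 8Q + Q^2; min AVC = $19 at Q = 4. Since P = $99 ≥ min AVC, the firm produces.
With MC = 35 - 16Q + 3Q^2, P = MC on the upward-sloping part at Q* = 8.
TR = 99·8 = 792. TC = 860 + 280 = 1140. Profit = 792 − 1140 = -$348.
Shutting down would mean losing the fixed cost of $860, so operating at a loss of $348 is better by $512.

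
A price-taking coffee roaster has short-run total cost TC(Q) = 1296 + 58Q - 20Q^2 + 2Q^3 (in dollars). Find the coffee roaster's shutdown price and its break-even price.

Shutdown price = $8; break-even price = $184

Shutdown price = min AVC. AVC = 58 - 20Q + 2Q^2, with vertex at Q = 5 and minimum $8.
ATC = 1296/Q + 58 - 20Q + 2Q^2. Setting dATC/dQ = −1296/Q^2 − 20 + 4Q = 0 gives Q = 9 (since 4·9^3 − 20·9^2 = 1296).
min ATC = 1296/9 + 58 − 20·9 + 2·9^2 = $184. That is the break-even price.
Between these two prices the firm operates at a loss; above $184 it earns a profit.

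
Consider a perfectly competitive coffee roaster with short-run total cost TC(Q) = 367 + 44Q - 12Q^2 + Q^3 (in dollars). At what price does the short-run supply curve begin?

Short-run supply begins at min AVC. From VC = 44Q - 12Q^2 + Q^3, AVC = 44 - 12Q + Q^2.
At the minimum of AVC, MC = AVC. MC = 44 - 24Q + 3Q^2; setting MC = AVC gives 2Q^2 - 12Q = 0, so Q = 6. min AVC = 8.
The firm shuts down for any P below $8.

$8 per unit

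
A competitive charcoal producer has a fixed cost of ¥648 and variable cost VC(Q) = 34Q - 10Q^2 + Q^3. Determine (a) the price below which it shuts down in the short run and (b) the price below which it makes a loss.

AVC = 34 - 10Q + Q^2; minimized at Q = 5, giving min AVC = ¥9. That is the shutdown price.
ATC = 648/Q + 34 - 10Q + Q^2. Setting dATC/dQ = −648/Q^2 − 10 + 2Q = 0 gives Q = 9 (since 2·9^3 − 10·9^2 = 648).
min ATC = 648/9 + 34 − 10·9 + 9^2 = ¥97. That is the break-even price.
For ¥9 ≤ P < ¥97 the firm produces at a loss; below ¥9 it shuts down.

Shutdown price = ¥9; break-even price = ¥97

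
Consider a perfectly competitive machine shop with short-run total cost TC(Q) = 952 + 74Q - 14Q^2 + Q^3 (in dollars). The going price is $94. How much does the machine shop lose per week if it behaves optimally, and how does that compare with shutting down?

Profit = -$352 at Q = 10

AVC = 74 - 14Q + Q^2 has its minimum $25 at Q = 7; price $94 clears that bar, so the firm operates.
With MC = 74 - 28Q + 3Q^2, P = MC on the upward-sloping part at Q* = 10.
TR = 94·10 = 940. TC = 952 + 340 = 1292. Profit = 940 − 1292 = -$352.
Shutting down would mean losing the fixed cost of $952, so operating at a loss of $352 is better by $600.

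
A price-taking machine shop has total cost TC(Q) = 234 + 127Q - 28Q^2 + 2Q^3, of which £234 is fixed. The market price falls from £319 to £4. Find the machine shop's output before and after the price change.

Output falls from 12 to 0 (the firm shuts down)

AVC = 127 - 28Q + 2Q^2, minimized at Q = 7 where min AVC = £29. MC = 127 - 56Q + 6Q^2.
With P = £319 above the shutdown price, P = MC gives Q = 12.
At P = £4 < min AVC = £29, price no longer covers variable cost at any output, so the firm shuts down: Q = 0.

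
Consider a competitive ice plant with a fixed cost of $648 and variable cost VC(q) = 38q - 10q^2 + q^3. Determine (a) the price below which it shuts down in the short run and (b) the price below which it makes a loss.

Shutdown price = min AVC. AVC = 38 - 10q + q^2, with vertex at q = 5 and minimum $13.
ATC = 648/q + 38 - 10q + q^2. Setting dATC/dq = −648/q^2 − 10 + 2q = 0 gives q = 9 (since 2·9^3 − 10·9^2 = 648).
min ATC = 648/9 + 38 − 10·9 + 9^2 = $101. That is the break-even price.
For $13 ≤ P < $101 the firm produces at a loss; below $13 it shuts down.

Shutdown price = $13; break-even price = $101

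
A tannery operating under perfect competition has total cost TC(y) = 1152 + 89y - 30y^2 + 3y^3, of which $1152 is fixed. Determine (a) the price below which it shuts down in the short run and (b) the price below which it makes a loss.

AVC = 89 - 30y + 3y^2; minimized at y = 5, giving min AVC = $14. That is the shutdown price.
ATC = 1152/y + 89 - 30y + 3y^2. Setting dATC/dy = −1152/y^2 − 30 + 6y = 0 gives y = 8 (since 6·8^3 − 30·8^2 = 1152).
min ATC = 1152/8 + 89 − 30·8 + 3·8^2 = $185. That is the break-even price.
Between these two prices the firm operates at a loss; above $185 it earns a profit.

Shutdown price = $14; break-even price = $185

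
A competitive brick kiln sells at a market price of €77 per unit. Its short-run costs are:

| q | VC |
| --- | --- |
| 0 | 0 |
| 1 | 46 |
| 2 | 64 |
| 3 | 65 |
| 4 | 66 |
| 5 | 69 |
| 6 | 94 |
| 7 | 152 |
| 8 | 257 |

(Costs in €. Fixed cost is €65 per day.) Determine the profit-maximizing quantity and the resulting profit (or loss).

Compute π = P·q − TC at each output: q=0: -65; q=1: -34; q=2: 25; q=3: 101; q=4: 177; q=5: 251; q=6: 303; q=7: 322; q=8: 294.
Profit is maximized at q = 7. AVC there is 152/7 = €21.71 ≤ P, so producing beats shutting down (which would give -€65).

q = 7; profit = €322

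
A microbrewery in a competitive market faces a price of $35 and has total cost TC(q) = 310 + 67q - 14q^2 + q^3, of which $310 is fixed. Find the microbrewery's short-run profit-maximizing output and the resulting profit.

AVC = 67 - 14q + q^2; min AVC = $18 at q = 7. Since P = $35 ≥ min AVC, the firm produces.
With MC = 67 - 28q + 3q^2, P = MC on the upward-sloping part at q* = 8.
TR = 35·8 = 280. TC = 310 + 152 = 462. Profit = 280 − 462 = -$182.
Shutting down would mean losing the fixed cost of $310, so operating at a loss of $182 is better by $128.

Profit = -$182 at q = 8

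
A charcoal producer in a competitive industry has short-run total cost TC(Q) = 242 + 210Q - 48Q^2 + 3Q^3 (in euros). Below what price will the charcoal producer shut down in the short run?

The firm shuts down when price falls below the minimum of average variable cost. AVC = VC/Q = 210 - 48Q + 3Q^2.
At the minimum of AVC, MC = AVC. MC = 210 - 96Q + 9Q^2; setting MC = AVC gives 6Q^2 - 48Q = 0, so Q = 8. min AVC = 18.
The firm shuts down for any P below €18.

€18 per unit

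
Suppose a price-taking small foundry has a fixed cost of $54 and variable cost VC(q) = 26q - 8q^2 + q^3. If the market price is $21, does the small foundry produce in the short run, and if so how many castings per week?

Variable cost is VC = 26q - 8q^2 + q^3, so AVC = VC/q = 26 - 8q + q^2 and MC = dTC/dq = 26 - 16q + 3q^2.
AVC hits its minimum where MC = AVC, at q = 4, giving min AVC = 26 - 8·4 + 4^2 = $10.
Since P = $21 ≥ min AVC = $10, price covers variable cost and the firm should produce.
Set P = MC: 21 = 26 - 16q + 3q^2 → 5 - 16q + 3q^2 = 0. The roots are q = 1/3 and q = 5; the profit-maximizing output is on the rising part of MC, so q* = 5.
Check: AVC at q = 5 is $11 ≤ P, so revenue covers variable cost.
Profit = P·q − TC = 21·5 − 109 = -$4, a loss, but smaller than the $54 fixed cost the firm would lose by shutting down.

Produce at q = 5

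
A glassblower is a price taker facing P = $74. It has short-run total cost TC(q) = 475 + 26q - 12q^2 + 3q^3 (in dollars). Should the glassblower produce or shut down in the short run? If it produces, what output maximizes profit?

Strip out fixed cost: VC = 26q - 12q^2 + 3q^3. Then AVC = 26 - 12q + 3q^2 and MC = 26 - 24q + 9q^2.
The AVC parabola has its vertex at q = 12/6 = 2, where AVC = 26 - 12·2 + 3·2^2 = $14.
P = $74 exceeds min AVC = $14, so the firm stays open.
P = MC gives -48 - 24q + 9q^2 = 0, with roots -4/3 and 4. Take the larger (rising MC): q* = 4.
Check: AVC at q = 4 is $26 ≤ P, so revenue covers variable cost.
Profit = P·q − TC = 74·4 − 579 = -$283, a loss, but smaller than the $475 fixed cost the firm would lose by shutting down.

Produce at q = 4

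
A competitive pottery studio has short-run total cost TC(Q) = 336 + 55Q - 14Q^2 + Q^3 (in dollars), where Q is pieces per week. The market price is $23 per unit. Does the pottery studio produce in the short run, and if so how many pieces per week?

Variable cost is VC = 55Q - 14Q^2 + Q^3, so AVC = VC/Q = 55 - 14Q + Q^2 and MC = dTC/dQ = 55 - 28Q + 3Q^2.
The AVC parabola has its vertex at Q = 14/2 = 7, where AVC = 55 - 14·7 + 7^2 = $6.
P = $23 exceeds min AVC = $6, so the firm stays open.
Set P = MC: 23 = 55 - 28Q + 3Q^2 → 32 - 28Q + 3Q^2 = 0. The roots are Q = 4/3 and Q = 8; the profit-maximizing output is on the rising part of MC, so Q* = 8.
Check: AVC at Q = 8 is $7 ≤ P, so revenue covers variable cost.
Profit = P·Q − TC = 23·8 − 392 = -$208, a loss, but smaller than the $336 fixed cost the firm would lose by shutting down.

Produce at Q = 8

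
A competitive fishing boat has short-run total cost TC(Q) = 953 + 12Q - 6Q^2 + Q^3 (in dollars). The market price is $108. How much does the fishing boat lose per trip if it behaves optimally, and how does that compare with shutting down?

AVC = 12 - 6Q + Q^2 has its minimum $3 at Q = 3; price $108 clears that bar, so the firm operates.
With MC = 12 - 12Q + 3Q^2, P = MC on the upward-sloping part at Q* = 8.
TR = 108·8 = 864. TC = 953 + 224 = 1177. Profit = 864 − 1177 = -$313.
Shutting down would mean losing the fixed cost of $953, so operating at a loss of $313 is better by $640.

Profit = -$313 at Q = 8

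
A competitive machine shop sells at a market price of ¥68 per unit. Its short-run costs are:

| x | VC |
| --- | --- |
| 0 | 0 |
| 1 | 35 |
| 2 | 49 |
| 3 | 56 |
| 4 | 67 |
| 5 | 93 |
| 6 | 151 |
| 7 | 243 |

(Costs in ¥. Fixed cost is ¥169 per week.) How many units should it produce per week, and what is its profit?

Tabulate TR − TC: x=0: -169; x=1: -136; x=2: -82; x=3: -21; x=4: 36; x=5: 78; x=6: 88; x=7: 64.
Profit is maximized at x = 6. AVC there is 151/6 = ¥25.17 ≤ P, so producing beats shutting down (which would give -¥169).

x = 6; profit = ¥88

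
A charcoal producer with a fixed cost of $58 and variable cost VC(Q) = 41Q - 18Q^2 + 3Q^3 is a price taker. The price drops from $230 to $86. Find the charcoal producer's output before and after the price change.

Output falls from 7 to 5

MC = 41 - 36Q + 9Q^2; the shutdown threshold is min AVC = $14 (at Q = 3).
At P = $230 ≥ min AVC, set P = MC on the rising branch: Q = 7.
At P = $86 ≥ min AVC, set P = MC: Q = 5. The firm stays open but cuts output.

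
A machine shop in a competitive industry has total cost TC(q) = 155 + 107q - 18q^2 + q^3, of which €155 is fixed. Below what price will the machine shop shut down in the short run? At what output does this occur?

€26 per unit, at q = 9

The firm shuts down when price falls below the minimum of average variable cost. AVC = VC/q = 107 - 18q + q^2.
dAVC/dq = -18 + 2q = 0 gives q = 9. min AVC = 107 - 18·9 + 9^2 = 26.
The firm shuts down for any P below €26.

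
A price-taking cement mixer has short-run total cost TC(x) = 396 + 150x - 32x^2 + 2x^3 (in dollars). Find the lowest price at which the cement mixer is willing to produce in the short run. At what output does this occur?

$22 per unit, at x = 8

The firm shuts down when price falls below the minimum of average variable cost. AVC = VC/x = 150 - 32x + 2x^2.
dAVC/dx = -32 + 4x = 0 gives x = 8. min AVC = 150 - 32·8 + 2·8^2 = 22.
For P < $22 the firm produces nothing.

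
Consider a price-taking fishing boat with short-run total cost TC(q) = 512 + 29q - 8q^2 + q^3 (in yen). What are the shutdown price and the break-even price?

AVC = 29 - 8q + q^2; minimized at q = 4, giving min AVC = ¥13. That is the shutdown price.
ATC = 512/q + 29 - 8q + q^2. Setting dATC/dq = −512/q^2 − 8 + 2q = 0 gives q = 8 (since 2·8^3 − 8·8^2 = 512).
min ATC = 512/8 + 29 − 8·8 + 8^2 = ¥93. That is the break-even price.
For ¥13 ≤ P < ¥93 the firm produces at a loss; below ¥13 it shuts down.

Shutdown price = ¥13; break-even price = ¥93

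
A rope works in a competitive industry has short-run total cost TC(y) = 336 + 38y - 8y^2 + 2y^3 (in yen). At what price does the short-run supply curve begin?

¥30 per unit

The firm shuts down when price falls below the minimum of average variable cost. AVC = VC/y = 38 - 8y + 2y^2.
At the minimum of AVC, MC = AVC. MC = 38 - 16y + 6y^2; setting MC = AVC gives 4y^2 - 8y = 0, so y = 2. min AVC = 30.
For P < ¥30 the firm produces nothing.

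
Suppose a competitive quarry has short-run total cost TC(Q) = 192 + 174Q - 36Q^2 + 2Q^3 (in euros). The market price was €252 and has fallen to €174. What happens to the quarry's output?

Output falls from 13 to 12

MC = 174 - 72Q + 6Q^2; the shutdown threshold is min AVC = €12 (at Q = 9).
With P = €252 above the shutdown price, P = MC gives Q = 13.
At P = €174 ≥ min AVC, set P = MC: Q = 12. The firm stays open but cuts output.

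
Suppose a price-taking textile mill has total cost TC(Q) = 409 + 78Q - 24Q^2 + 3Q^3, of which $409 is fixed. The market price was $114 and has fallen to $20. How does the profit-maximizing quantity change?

MC = 78 - 48Q + 9Q^2; the shutdown threshold is min AVC = $30 (at Q = 4).
At P = $114 ≥ min AVC, set P = MC on the rising branch: Q = 6.
At P = $20 < min AVC = $30, price no longer covers variable cost at any output, so the firm shuts down: Q = 0.

Output falls from 6 to 0 (the firm shuts down)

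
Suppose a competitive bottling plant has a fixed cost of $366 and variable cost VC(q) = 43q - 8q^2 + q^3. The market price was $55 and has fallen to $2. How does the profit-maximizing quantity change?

Output falls from 6 to 0 (the firm shuts down)

MC = 43 - 16q + 3q^2; the shutdown threshold is min AVC = $27 (at q = 4).
At P = $55 ≥ min AVC, set P = MC on the rising branch: q = 6.
At P = $2 < min AVC = $27, price no longer covers variable cost at any output, so the firm shuts down: q = 0.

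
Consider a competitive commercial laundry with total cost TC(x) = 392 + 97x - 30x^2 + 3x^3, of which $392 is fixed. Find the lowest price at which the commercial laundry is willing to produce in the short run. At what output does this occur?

$22 per unit, at x = 5

Short-run supply begins at min AVC. From VC = 97x - 30x^2 + 3x^3, AVC = 97 - 30x + 3x^2.
At the minimum of AVC, MC = AVC. MC = 97 - 60x + 9x^2; setting MC = AVC gives 6x^2 - 30x = 0, so x = 5. min AVC = 22.
So the shutdown price is $22.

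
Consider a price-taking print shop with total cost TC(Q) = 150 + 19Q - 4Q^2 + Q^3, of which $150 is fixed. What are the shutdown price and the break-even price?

Shutdown price = $15; break-even price = $54

Shutdown price = min AVC. AVC = 19 - 4Q + Q^2, with vertex at Q = 2 and minimum $15.
ATC = 150/Q + 19 - 4Q + Q^2. Setting dATC/dQ = −150/Q^2 − 4 + 2Q = 0 gives Q = 5 (since 2·5^3 − 4·5^2 = 150).
min ATC = 150/5 + 19 − 4·5 + 5^2 = $54. That is the break-even price.
For $15 ≤ P < $54 the firm produces at a loss; below $15 it shuts down.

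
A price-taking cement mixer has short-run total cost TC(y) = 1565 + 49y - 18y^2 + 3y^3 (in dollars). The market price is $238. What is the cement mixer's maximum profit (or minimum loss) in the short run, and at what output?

AVC = 49 - 18y + 3y^2; min AVC = $22 at y = 3. Since P = $238 ≥ min AVC, the firm produces.
With MC = 49 - 36y + 9y^2, P = MC on the upward-sloping part at y* = 7.
TR = 238·7 = 1666. TC = 1565 + 490 = 2055. Profit = 1666 − 2055 = -$389.
Shutting down would mean losing the fixed cost of $1565, so operating at a loss of $389 is better by $1176.

Profit = -$389 at y = 7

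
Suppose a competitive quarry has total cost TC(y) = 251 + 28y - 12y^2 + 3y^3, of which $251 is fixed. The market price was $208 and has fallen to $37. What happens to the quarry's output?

MC = 28 - 24y + 9y^2; the shutdown threshold is min AVC = $16 (at y = 2).
At P = $208 ≥ min AVC, set P = MC on the rising branch: y = 6.
At P = $37 ≥ min AVC, set P = MC: y = 3. The firm stays open but cuts output.

Output falls from 6 to 3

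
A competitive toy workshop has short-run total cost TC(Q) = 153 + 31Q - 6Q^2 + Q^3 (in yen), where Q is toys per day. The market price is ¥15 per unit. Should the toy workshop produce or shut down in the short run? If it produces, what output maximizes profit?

From TC, MC = TC'(Q) = 31 - 12Q + 3Q^2 and AVC = VC/Q = 31 - 6Q + Q^2.
AVC hits its minimum where MC = AVC, at Q = 3, giving min AVC = 31 - 6·3 + 3^2 = ¥22.
Since P = ¥15 < min AVC = ¥22, price fails to cover variable cost at any output.
The firm minimizes its loss by shutting down and losing only its fixed cost of ¥153.

Shut down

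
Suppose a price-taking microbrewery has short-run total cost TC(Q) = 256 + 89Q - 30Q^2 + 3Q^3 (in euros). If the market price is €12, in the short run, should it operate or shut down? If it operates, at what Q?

From TC, MC = TC'(Q) = 89 - 60Q + 9Q^2 and AVC = VC/Q = 89 - 30Q + 3Q^2.
The AVC parabola has its vertex at Q = 30/6 = 5, where AVC = 89 - 30·5 + 3·5^2 = €14.
Since P = €12 < min AVC = €14, price fails to cover variable cost at any output.
Best response: produce nothing and absorb the €256 fixed cost.

Shut down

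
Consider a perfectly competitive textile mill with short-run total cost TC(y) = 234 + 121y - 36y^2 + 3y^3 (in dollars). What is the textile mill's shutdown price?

The shutdown price is the minimum of AVC. VC = 121y - 36y^2 + 3y^3, so AVC = 121 - 36y + 3y^2.
dAVC/dy = -36 + 6y = 0 gives y = 6. min AVC = 121 - 36·6 + 3·6^2 = 13.
For P < $13 the firm produces nothing.

$13 per unit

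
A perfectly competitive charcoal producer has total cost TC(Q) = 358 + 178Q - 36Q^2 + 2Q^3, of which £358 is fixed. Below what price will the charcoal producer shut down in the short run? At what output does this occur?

£16 per unit, at Q = 9

The firm shuts down when price falls below the minimum of average variable cost. AVC = VC/Q = 178 - 36Q + 2Q^2.
dAVC/dQ = -36 + 4Q = 0 gives Q = 9. min AVC = 178 - 36·9 + 2·9^2 = 16.
The firm shuts down for any P below £16.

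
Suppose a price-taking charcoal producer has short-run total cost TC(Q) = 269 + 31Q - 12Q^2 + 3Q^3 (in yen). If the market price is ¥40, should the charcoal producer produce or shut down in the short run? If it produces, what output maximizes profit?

Produce at Q = 3

From TC, MC = TC'(Q) = 31 - 24Q + 9Q^2 and AVC = VC/Q = 31 - 12Q + 3Q^2.
AVC hits its minimum where MC = AVC, at Q = 2, giving min AVC = 31 - 12·2 + 3·2^2 = ¥19.
Because ¥40 ≥ ¥19, revenue can cover variable cost; the firm operates.
Solving P = MC: -9 - 24Q + 9Q^2 = 0 ⇒ Q = -1/3 or 3. On the upward-sloping branch, Q* = 3.
Check: AVC at Q = 3 is ¥22 ≤ P, so revenue covers variable cost.
Profit = P·Q − TC = 40·3 − 335 = -¥215, a loss, but smaller than the ¥269 fixed cost the firm would lose by shutting down.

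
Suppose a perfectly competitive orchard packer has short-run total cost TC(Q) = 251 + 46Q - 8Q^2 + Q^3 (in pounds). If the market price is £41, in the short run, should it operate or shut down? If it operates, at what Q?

Produce at Q = 5

Variable cost is VC = 46Q - 8Q^2 + Q^3, so AVC = VC/Q = 46 - 8Q + Q^2 and MC = dTC/dQ = 46 - 16Q + 3Q^2.
The AVC parabola has its vertex at Q = 8/2 = 4, where AVC = 46 - 8·4 + 4^2 = £30.
P = £41 exceeds min AVC = £30, so the firm stays open.
Set P = MC: 41 = 46 - 16Q + 3Q^2 → 5 - 16Q + 3Q^2 = 0. The roots are Q = 1/3 and Q = 5; the profit-maximizing output is on the rising part of MC, so Q* = 5.
Check: AVC at Q = 5 is £31 ≤ P, so revenue covers variable cost.
Profit = P·Q − TC = 41·5 − 406 = -£201, a loss, but smaller than the £251 fixed cost the firm would lose by shutting down.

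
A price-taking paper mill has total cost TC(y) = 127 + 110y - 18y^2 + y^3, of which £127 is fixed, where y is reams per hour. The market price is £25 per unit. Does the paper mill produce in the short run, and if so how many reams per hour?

Strip out fixed cost: VC = 110y - 18y^2 + y^3. Then AVC = 110 - 18y + y^2 and MC = 110 - 36y + 3y^2.
AVC is minimized where dAVC/dy = -18 + 2y = 0, at y = 9; min AVC = 110 - 18·9 + 9^2 = £29.
With P < min AVC (£25 < £29), every unit sold adds to the loss.
Shutting down limits the loss to fixed cost, £127.

Shut down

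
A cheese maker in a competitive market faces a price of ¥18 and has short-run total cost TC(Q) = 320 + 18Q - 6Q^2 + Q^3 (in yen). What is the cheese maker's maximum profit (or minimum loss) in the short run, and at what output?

Profit = -¥288 at Q = 4

AVC = 18 - 6Q + Q^2; min AVC = ¥9 at Q = 3. Since P = ¥18 ≥ min AVC, the firm produces.
MC = 18 - 12Q + 3Q^2. Setting P = MC and taking the root on the rising branch gives Q* = 4.
TR = 18·4 = 72. TC = 320 + 40 = 360. Profit = 72 − 360 = -¥288.
By producing, the firm covers all variable cost plus ¥32 of fixed cost; shutting down would lose the full ¥320.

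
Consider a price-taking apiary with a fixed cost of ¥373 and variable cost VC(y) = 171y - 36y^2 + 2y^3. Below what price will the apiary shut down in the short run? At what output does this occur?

The firm shuts down when price falls below the minimum of average variable cost. AVC = VC/y = 171 - 36y + 2y^2.
dAVC/dy = -36 + 4y = 0 gives y = 9. min AVC = 171 - 36·9 + 2·9^2 = 9.
The firm shuts down for any P below ¥9.

¥9 per unit, at y = 9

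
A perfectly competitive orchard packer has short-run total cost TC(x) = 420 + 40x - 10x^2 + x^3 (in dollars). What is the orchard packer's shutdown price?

The shutdown price is the minimum of AVC. VC = 40x - 10x^2 + x^3, so AVC = 40 - 10x + x^2.
dAVC/dx = -10 + 2x = 0 gives x = 5. min AVC = 40 - 10·5 + 5^2 = 15.
So the shutdown price is $15.

$15 per unit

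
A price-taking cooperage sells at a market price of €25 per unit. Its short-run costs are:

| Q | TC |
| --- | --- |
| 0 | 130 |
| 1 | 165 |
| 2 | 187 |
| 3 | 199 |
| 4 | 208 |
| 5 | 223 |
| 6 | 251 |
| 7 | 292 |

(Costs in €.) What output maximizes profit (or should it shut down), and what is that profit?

Q = 5; profit = -€98

Compute π = P·Q − TC at each output: Q=0: -130; Q=1: -140; Q=2: -137; Q=3: -124; Q=4: -108; Q=5: -98; Q=6: -101; Q=7: -117.
Profit is maximized at Q = 5. AVC there is 93/5 = €18.60 ≤ P, so producing beats shutting down (which would give -€130).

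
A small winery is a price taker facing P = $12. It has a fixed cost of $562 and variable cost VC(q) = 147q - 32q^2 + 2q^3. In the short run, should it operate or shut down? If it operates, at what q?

Shut down

From TC, MC = TC'(q) = 147 - 64q + 6q^2 and AVC = VC/q = 147 - 32q + 2q^2.
The AVC parabola has its vertex at q = 32/4 = 8, where AVC = 147 - 32·8 + 2·8^2 = $19.
Since P = $12 < min AVC = $19, price fails to cover variable cost at any output.
The firm minimizes its loss by shutting down and losing only its fixed cost of $562.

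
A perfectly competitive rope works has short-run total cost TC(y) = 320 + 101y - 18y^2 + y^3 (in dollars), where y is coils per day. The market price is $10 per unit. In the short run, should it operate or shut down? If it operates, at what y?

Strip out fixed cost: VC = 101y - 18y^2 + y^3. Then AVC = 101 - 18y + y^2 and MC = 101 - 36y + 3y^2.
The AVC parabola has its vertex at y = 18/2 = 9, where AVC = 101 - 18·9 + 9^2 = $20.
With P < min AVC ($10 < $20), every unit sold adds to the loss.
The firm minimizes its loss by shutting down and losing only its fixed cost of $320.

Shut down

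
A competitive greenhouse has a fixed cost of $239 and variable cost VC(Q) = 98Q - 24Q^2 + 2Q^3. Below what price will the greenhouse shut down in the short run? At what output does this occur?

The firm shuts down when price falls below the minimum of average variable cost. AVC = VC/Q = 98 - 24Q + 2Q^2.
At the minimum of AVC, MC = AVC. MC = 98 - 48Q + 6Q^2; setting MC = AVC gives 4Q^2 - 24Q = 0, so Q = 6. min AVC = 26.
So the shutdown price is $26.

$26 per unit, at Q = 6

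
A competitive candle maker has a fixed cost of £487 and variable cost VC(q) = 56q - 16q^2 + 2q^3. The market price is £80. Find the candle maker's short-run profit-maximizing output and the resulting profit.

Profit = -£199 at q = 6

AVC = 56 - 16q + 2q^2 has its minimum £24 at q = 4; price £80 clears that bar, so the firm operates.
MC = 56 - 32q + 6q^2. Setting P = MC and taking the root on the rising branch gives q* = 6.
TR = 80·6 = 480. TC = 487 + 192 = 679. Profit = 480 − 679 = -£199.
By producing, the firm covers all variable cost plus £288 of fixed cost; shutting down would lose the full £487.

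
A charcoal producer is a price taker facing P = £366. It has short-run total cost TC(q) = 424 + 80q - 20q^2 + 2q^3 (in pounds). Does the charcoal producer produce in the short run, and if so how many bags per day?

From TC, MC = TC'(q) = 80 - 40q + 6q^2 and AVC = VC/q = 80 - 20q + 2q^2.
AVC hits its minimum where MC = AVC, at q = 5, giving min AVC = 80 - 20·5 + 2·5^2 = £30.
Because £366 ≥ £30, revenue can cover variable cost; the firm operates.
Solving P = MC: -286 - 40q + 6q^2 = 0 ⇒ q = -13/3 or 11. On the upward-sloping branch, q* = 11.
Check: AVC at q = 11 is £102 ≤ P, so revenue covers variable cost.
Profit = P·q − TC = 366·11 − 1546 = £2480.

Produce at q = 11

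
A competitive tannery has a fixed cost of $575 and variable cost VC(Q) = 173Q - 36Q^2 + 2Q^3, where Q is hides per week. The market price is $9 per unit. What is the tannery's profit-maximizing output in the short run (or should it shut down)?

Strip out fixed cost: VC = 173Q - 36Q^2 + 2Q^3. Then AVC = 173 - 36Q + 2Q^2 and MC = 173 - 72Q + 6Q^2.
The AVC parabola has its vertex at Q = 36/4 = 9, where AVC = 173 - 36·9 + 2·9^2 = $11.
P = $9 lies below min AVC = $11; no output level covers variable cost.
Shutting down limits the loss to fixed cost, $575.

Shut down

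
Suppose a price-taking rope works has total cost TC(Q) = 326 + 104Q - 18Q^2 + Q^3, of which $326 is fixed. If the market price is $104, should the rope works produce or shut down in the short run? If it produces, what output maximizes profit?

Produce at Q = 12

Strip out fixed cost: VC = 104Q - 18Q^2 + Q^3. Then AVC = 104 - 18Q + Q^2 and MC = 104 - 36Q + 3Q^2.
AVC is minimized where dAVC/dQ = -18 + 2Q = 0, at Q = 9; min AVC = 104 - 18·9 + 9^2 = $23.
P = $104 exceeds min AVC = $23, so the firm stays open.
P = MC gives -36Q + 3Q^2 = 0, with roots 0 and 12. Take the larger (rising MC): Q* = 12.
Check: AVC at Q = 12 is $32 ≤ P, so revenue covers variable cost.
Profit = P·Q − TC = 104·12 − 710 = $538.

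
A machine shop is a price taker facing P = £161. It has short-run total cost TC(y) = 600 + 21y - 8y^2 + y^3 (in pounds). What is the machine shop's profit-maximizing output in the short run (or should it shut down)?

Produce at y = 10

Strip out fixed cost: VC = 21y - 8y^2 + y^3. Then AVC = 21 - 8y + y^2 and MC = 21 - 16y + 3y^2.
The AVC parabola has its vertex at y = 8/2 = 4, where AVC = 21 - 8·4 + 4^2 = £5.
Because £161 ≥ £5, revenue can cover variable cost; the firm operates.
P = MC gives -140 - 16y + 3y^2 = 0, with roots -14/3 and 10. Take the larger (rising MC): y* = 10.
Check: AVC at y = 10 is £41 ≤ P, so revenue covers variable cost.
Profit = P·y − TC = 161·10 − 1010 = £600.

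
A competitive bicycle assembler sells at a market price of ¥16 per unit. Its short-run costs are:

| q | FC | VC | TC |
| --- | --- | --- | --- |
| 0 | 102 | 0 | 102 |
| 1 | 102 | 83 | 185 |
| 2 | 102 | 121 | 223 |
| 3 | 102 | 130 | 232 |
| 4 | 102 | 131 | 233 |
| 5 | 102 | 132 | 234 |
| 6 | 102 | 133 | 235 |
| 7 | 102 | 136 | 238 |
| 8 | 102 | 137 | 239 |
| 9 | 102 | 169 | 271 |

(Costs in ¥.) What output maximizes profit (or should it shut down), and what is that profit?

q = 0 (shut down); profit = -¥102

Tabulate TR − TC: q=0: -102; q=1: -169; q=2: -191; q=3: -184; q=4: -169; q=5: -154; q=6: -139; q=7: -126; q=8: -111; q=9: -127.
Profit is highest at q = 0. Equivalently, the lowest AVC in the table is 137/8 ≈ ¥17.12 at q = 8, and P = ¥16 falls below it — price never covers variable cost, so the firm shuts down and loses only its fixed cost.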